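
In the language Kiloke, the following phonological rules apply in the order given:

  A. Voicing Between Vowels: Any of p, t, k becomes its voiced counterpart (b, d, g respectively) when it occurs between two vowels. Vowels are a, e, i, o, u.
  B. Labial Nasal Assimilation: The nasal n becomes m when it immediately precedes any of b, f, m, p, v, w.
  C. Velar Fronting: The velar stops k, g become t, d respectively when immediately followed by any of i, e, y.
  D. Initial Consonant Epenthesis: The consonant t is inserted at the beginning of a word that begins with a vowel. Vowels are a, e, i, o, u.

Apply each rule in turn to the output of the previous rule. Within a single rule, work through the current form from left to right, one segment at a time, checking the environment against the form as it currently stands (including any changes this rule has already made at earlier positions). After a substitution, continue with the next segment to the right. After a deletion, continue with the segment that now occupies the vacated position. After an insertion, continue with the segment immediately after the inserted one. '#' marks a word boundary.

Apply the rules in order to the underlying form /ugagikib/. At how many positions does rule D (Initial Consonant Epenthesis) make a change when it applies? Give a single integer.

1

A Voicing Between Vowels: [ugagikib] → [ugagigib]
B Labial Nasal Assimilation: no change — [ugagigib]
C Velar Fronting: [ugagigib] → [ugadidib]
D Initial Consonant Epenthesis: [ugadidib] → [tugadidib]
Rule D changed 1 position(s).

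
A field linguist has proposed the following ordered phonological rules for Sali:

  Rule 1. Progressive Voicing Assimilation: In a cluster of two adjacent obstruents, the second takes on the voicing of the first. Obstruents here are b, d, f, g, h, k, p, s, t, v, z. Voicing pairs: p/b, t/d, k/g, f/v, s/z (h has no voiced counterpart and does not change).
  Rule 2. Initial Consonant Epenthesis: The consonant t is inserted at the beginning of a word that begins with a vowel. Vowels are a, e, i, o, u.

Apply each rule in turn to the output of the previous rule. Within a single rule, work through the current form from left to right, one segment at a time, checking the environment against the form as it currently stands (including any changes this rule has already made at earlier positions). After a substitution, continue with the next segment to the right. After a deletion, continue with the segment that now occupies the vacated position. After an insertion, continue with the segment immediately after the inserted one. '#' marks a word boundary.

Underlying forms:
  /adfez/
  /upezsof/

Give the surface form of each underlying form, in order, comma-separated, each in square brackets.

/adfez/:
  Rule 1 Progressive Voicing Assimilation: [adfez] → [advez]
  Rule 2 Initial Consonant Epenthesis: [advez] → [tadvez]
/upezsof/:
  Rule 1 Progressive Voicing Assimilation: [upezsof] → [upezzof]
  Rule 2 Initial Consonant Epenthesis: [upezzof] → [tupezzof]

[tadvez], [tupezzof]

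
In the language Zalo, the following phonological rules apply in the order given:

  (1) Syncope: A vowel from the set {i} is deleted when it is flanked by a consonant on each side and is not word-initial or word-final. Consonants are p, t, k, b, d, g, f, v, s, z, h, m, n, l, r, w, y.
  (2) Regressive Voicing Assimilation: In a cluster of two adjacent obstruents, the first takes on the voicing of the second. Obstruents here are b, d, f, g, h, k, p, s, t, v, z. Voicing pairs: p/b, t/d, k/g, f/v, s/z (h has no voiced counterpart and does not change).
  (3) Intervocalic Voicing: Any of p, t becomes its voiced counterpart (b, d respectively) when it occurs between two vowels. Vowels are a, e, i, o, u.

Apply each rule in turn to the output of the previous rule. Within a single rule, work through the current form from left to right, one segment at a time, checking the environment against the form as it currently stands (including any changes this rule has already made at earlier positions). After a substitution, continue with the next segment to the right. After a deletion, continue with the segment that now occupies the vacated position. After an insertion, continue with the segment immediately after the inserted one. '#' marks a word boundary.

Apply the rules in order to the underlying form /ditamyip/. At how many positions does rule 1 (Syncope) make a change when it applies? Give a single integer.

2

(1) Syncope: [ditamyip] → [dtamyp]
(2) Regressive Voicing Assimilation: [dtamyp] → [ttamyp]
(3) Intervocalic Voicing: no change — [ttamyp]
Rule 1 changed 2 position(s).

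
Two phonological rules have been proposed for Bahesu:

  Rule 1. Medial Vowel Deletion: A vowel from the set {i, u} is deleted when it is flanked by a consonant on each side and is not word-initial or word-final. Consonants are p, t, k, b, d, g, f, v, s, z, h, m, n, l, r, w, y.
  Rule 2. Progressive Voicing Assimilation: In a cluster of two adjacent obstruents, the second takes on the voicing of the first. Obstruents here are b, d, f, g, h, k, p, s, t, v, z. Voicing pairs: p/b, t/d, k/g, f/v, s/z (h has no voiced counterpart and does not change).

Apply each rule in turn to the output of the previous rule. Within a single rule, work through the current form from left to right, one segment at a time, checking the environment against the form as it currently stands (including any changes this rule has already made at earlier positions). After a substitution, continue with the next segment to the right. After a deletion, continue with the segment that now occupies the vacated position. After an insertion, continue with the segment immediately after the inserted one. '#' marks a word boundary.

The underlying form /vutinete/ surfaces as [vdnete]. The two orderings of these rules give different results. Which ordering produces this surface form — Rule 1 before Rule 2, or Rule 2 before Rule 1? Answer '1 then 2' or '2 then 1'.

Order 1 then 2:
  1 Medial Vowel Deletion: [vutinete] → [vtnete]
  2 Progressive Voicing Assimilation: [vtnete] → [vdnete]
  result: [vdnete]
Order 2 then 1:
  2 Progressive Voicing Assimilation: no change — [vutinete]
  1 Medial Vowel Deletion: [vutinete] → [vtnete]
  result: [vtnete]

1 then 2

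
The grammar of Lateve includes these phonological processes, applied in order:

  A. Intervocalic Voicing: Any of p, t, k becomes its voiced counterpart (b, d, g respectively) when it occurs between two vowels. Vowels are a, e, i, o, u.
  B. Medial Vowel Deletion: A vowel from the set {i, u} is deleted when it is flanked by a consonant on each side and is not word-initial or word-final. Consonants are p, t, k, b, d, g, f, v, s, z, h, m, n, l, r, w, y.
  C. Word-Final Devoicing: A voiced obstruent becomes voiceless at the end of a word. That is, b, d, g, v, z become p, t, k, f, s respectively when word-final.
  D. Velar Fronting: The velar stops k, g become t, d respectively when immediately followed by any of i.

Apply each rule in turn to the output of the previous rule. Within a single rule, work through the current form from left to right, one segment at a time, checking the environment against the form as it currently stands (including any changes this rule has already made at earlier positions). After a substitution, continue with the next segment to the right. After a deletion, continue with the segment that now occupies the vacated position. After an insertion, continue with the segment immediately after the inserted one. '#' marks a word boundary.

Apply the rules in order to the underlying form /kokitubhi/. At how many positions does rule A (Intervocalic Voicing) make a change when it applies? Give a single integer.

A Intervocalic Voicing: [kokitubhi] → [kogidubhi]
B Medial Vowel Deletion: [kogidubhi] → [kogdbhi]
C Word-Final Devoicing: no change — [kogdbhi]
D Velar Fronting: no change — [kogdbhi]
Rule A changed 2 position(s).

2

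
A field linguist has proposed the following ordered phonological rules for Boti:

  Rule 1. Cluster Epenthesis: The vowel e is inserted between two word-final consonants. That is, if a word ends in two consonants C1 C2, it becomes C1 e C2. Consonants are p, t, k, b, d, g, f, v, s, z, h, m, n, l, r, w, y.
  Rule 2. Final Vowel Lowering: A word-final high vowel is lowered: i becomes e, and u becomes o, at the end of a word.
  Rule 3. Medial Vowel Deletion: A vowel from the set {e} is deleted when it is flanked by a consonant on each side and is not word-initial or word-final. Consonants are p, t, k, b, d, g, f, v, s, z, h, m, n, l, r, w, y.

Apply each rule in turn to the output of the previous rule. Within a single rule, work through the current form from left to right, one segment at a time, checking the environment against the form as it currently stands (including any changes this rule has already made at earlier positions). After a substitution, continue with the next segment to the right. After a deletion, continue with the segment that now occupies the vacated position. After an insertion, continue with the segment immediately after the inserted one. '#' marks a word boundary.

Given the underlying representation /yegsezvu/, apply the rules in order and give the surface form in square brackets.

Rule 1 Cluster Epenthesis: no change — [yegsezvu]
Rule 2 Final Vowel Lowering: [yegsezvu] → [yegsezvo]
Rule 3 Medial Vowel Deletion: [yegsezvo] → [ygszvo]

[ygszvo]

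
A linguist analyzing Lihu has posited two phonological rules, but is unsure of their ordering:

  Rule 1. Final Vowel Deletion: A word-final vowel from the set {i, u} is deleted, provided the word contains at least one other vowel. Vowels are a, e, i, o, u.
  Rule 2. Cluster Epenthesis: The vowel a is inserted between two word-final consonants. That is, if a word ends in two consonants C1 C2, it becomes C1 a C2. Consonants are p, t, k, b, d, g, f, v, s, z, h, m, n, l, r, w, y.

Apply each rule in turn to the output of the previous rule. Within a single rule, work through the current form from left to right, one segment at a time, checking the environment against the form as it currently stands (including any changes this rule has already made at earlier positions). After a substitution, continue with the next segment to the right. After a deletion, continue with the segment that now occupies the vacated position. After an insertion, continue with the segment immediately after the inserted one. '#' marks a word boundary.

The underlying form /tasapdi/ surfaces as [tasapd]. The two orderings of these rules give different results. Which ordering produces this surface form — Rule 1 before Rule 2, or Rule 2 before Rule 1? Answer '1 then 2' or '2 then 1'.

2 then 1

Order 1 then 2:
  1 Final Vowel Deletion: [tasapdi] → [tasapd]
  2 Cluster Epenthesis: [tasapd] → [tasapad]
  result: [tasapad]
Order 2 then 1:
  2 Cluster Epenthesis: no change — [tasapdi]
  1 Final Vowel Deletion: [tasapdi] → [tasapd]
  result: [tasapd]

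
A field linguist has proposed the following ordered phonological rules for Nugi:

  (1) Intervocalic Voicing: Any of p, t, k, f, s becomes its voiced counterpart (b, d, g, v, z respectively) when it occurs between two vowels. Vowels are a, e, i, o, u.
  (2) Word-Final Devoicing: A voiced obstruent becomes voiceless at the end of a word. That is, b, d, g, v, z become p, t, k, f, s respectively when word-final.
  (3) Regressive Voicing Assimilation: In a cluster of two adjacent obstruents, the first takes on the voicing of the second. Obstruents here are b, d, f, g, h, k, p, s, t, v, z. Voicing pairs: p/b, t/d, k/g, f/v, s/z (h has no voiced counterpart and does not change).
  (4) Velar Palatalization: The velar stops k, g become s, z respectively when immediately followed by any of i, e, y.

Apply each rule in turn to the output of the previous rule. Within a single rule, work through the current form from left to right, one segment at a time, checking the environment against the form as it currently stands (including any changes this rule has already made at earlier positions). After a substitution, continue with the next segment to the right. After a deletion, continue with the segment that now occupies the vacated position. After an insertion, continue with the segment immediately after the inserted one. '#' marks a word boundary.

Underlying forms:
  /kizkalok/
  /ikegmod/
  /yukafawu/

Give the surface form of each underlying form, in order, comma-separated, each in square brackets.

[siskalok], [izegmot], [yugavawu]

/kizkalok/:
  (1) Intervocalic Voicing: no change — [kizkalok]
  (2) Word-Final Devoicing: no change — [kizkalok]
  (3) Regressive Voicing Assimilation: [kizkalok] → [kiskalok]
  (4) Velar Palatalization: [kiskalok] → [siskalok]
/ikegmod/:
  (1) Intervocalic Voicing: [ikegmod] → [igegmod]
  (2) Word-Final Devoicing: [igegmod] → [igegmot]
  (3) Regressive Voicing Assimilation: no change — [igegmot]
  (4) Velar Palatalization: [igegmot] → [izegmot]
/yukafawu/:
  (1) Intervocalic Voicing: [yukafawu] → [yugavawu]
  (2) Word-Final Devoicing: no change — [yugavawu]
  (3) Regressive Voicing Assimilation: no change — [yugavawu]
  (4) Velar Palatalization: no change — [yugavawu]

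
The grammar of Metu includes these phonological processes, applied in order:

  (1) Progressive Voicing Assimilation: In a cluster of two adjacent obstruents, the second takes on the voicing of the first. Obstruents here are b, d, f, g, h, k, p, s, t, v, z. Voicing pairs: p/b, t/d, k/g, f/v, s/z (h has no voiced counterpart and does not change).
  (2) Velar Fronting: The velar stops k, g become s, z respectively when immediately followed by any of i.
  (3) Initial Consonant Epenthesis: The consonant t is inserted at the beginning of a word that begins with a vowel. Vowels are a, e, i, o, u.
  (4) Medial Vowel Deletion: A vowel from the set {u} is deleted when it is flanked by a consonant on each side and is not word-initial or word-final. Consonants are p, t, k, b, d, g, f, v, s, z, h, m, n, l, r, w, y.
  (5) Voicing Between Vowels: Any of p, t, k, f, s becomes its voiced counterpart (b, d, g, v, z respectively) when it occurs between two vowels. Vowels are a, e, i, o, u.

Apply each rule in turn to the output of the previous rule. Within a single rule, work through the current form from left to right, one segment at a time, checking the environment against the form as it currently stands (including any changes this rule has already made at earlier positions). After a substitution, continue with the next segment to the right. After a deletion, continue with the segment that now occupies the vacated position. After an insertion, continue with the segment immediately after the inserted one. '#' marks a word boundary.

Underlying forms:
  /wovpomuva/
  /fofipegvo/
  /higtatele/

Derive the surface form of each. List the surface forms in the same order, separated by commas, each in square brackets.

[wovbomva], [fovibegvo], [higdadele]

/wovpomuva/:
  (1) Progressive Voicing Assimilation: [wovpomuva] → [wovbomuva]
  (2) Velar Fronting: no change — [wovbomuva]
  (3) Initial Consonant Epenthesis: no change — [wovbomuva]
  (4) Medial Vowel Deletion: [wovbomuva] → [wovbomva]
  (5) Voicing Between Vowels: no change — [wovbomva]
/fofipegvo/:
  (1) Progressive Voicing Assimilation: no change — [fofipegvo]
  (2) Velar Fronting: no change — [fofipegvo]
  (3) Initial Consonant Epenthesis: no change — [fofipegvo]
  (4) Medial Vowel Deletion: no change — [fofipegvo]
  (5) Voicing Between Vowels: [fofipegvo] → [fovibegvo]
/higtatele/:
  (1) Progressive Voicing Assimilation: [higtatele] → [higdatele]
  (2) Velar Fronting: no change — [higdatele]
  (3) Initial Consonant Epenthesis: no change — [higdatele]
  (4) Medial Vowel Deletion: no change — [higdatele]
  (5) Voicing Between Vowels: [higdatele] → [higdadele]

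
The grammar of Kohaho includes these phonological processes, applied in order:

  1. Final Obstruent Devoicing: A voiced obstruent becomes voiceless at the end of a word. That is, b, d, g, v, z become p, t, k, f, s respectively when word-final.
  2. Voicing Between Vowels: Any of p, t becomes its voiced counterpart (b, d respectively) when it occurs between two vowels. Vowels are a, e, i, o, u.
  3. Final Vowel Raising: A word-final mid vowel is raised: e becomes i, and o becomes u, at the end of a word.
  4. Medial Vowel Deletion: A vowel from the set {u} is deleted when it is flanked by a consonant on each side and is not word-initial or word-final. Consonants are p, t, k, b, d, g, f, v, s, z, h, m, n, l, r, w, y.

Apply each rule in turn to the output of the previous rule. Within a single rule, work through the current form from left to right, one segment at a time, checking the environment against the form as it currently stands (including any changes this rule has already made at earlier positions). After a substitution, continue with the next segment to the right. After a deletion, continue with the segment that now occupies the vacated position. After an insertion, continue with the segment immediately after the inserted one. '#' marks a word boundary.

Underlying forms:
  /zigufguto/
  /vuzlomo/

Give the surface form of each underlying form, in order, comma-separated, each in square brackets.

/zigufguto/:
  1 Final Obstruent Devoicing: no change — [zigufguto]
  2 Voicing Between Vowels: [zigufguto] → [zigufgudo]
  3 Final Vowel Raising: [zigufgudo] → [zigufgudu]
  4 Medial Vowel Deletion: [zigufgudu] → [zigfgdu]
/vuzlomo/:
  1 Final Obstruent Devoicing: no change — [vuzlomo]
  2 Voicing Between Vowels: no change — [vuzlomo]
  3 Final Vowel Raising: [vuzlomo] → [vuzlomu]
  4 Medial Vowel Deletion: [vuzlomu] → [vzlomu]

[zigfgdu], [vzlomu]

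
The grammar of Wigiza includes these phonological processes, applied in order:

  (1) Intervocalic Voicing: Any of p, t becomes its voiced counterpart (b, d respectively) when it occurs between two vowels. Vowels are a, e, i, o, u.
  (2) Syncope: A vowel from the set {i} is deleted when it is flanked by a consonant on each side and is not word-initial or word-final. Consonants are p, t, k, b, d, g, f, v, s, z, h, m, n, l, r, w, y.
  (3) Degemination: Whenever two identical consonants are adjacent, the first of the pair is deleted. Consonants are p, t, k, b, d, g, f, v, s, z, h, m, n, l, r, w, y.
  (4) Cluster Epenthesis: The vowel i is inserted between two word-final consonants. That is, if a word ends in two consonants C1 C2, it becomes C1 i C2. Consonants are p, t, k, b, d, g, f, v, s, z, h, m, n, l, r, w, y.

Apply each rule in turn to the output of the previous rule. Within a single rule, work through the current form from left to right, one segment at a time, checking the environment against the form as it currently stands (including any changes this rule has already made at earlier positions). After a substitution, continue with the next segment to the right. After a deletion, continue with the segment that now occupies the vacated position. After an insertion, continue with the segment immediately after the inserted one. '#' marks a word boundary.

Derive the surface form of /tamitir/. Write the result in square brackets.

(1) Intervocalic Voicing: [tamitir] → [tamidir]
(2) Syncope: [tamidir] → [tamdr]
(3) Degemination: no change — [tamdr]
(4) Cluster Epenthesis: [tamdr] → [tamdir]

[tamdir]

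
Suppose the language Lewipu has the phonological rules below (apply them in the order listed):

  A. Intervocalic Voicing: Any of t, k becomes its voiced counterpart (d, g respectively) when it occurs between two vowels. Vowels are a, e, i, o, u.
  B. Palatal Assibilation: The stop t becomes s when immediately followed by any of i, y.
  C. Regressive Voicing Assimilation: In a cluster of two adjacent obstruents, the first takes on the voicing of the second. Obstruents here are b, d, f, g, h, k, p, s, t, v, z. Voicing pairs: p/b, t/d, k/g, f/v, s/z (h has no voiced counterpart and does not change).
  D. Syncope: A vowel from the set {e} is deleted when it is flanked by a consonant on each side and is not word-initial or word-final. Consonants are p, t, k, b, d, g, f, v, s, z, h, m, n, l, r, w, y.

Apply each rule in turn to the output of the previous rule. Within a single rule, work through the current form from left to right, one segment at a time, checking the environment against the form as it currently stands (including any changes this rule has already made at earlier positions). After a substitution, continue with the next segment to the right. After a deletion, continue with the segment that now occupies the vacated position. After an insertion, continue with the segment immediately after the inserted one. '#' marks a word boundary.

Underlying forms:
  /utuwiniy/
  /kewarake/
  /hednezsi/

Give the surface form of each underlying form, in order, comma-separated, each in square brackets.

/utuwiniy/:
  A Intervocalic Voicing: [utuwiniy] → [uduwiniy]
  B Palatal Assibilation: no change — [uduwiniy]
  C Regressive Voicing Assimilation: no change — [uduwiniy]
  D Syncope: no change — [uduwiniy]
/kewarake/:
  A Intervocalic Voicing: [kewarake] → [kewarage]
  B Palatal Assibilation: no change — [kewarage]
  C Regressive Voicing Assimilation: no change — [kewarage]
  D Syncope: [kewarage] → [kwarage]
/hednezsi/:
  A Intervocalic Voicing: no change — [hednezsi]
  B Palatal Assibilation: no change — [hednezsi]
  C Regressive Voicing Assimilation: [hednezsi] → [hednessi]
  D Syncope: [hednessi] → [hdnssi]

[uduwiniy], [kwarage], [hdnssi]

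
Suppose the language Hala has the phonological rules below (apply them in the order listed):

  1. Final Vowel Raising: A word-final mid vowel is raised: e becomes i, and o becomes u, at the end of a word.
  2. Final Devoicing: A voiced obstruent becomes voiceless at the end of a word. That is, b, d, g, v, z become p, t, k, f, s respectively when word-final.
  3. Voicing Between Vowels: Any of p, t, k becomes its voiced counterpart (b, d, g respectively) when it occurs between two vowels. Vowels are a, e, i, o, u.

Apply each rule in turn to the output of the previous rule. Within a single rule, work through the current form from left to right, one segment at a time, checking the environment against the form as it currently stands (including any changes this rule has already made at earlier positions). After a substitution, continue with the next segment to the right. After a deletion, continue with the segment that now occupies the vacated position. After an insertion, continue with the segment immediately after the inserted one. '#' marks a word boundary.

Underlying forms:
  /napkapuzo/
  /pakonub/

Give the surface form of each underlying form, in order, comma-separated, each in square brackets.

[napkabuzu], [pagonup]

/napkapuzo/:
  1 Final Vowel Raising: [napkapuzo] → [napkapuzu]
  2 Final Devoicing: no change — [napkapuzu]
  3 Voicing Between Vowels: [napkapuzu] → [napkabuzu]
/pakonub/:
  1 Final Vowel Raising: no change — [pakonub]
  2 Final Devoicing: [pakonub] → [pakonup]
  3 Voicing Between Vowels: [pakonup] → [pagonup]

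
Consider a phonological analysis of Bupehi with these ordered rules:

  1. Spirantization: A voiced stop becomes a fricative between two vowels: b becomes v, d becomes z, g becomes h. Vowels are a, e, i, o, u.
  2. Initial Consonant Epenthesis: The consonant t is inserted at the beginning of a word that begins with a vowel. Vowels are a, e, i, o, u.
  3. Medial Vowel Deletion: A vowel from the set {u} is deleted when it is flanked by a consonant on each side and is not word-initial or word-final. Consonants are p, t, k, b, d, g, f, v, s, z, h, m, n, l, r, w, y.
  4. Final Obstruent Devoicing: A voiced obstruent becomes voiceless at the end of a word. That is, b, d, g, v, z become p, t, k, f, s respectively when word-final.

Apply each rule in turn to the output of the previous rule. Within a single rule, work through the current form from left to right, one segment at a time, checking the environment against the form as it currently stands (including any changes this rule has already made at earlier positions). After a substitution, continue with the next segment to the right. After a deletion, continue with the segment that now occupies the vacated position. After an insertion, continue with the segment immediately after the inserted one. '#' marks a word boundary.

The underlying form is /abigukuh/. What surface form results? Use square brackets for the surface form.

1 Spirantization: [abigukuh] → [avihukuh]
2 Initial Consonant Epenthesis: [avihukuh] → [tavihukuh]
3 Medial Vowel Deletion: [tavihukuh] → [tavihkh]
4 Final Obstruent Devoicing: no change — [tavihkh]

[tavihkh]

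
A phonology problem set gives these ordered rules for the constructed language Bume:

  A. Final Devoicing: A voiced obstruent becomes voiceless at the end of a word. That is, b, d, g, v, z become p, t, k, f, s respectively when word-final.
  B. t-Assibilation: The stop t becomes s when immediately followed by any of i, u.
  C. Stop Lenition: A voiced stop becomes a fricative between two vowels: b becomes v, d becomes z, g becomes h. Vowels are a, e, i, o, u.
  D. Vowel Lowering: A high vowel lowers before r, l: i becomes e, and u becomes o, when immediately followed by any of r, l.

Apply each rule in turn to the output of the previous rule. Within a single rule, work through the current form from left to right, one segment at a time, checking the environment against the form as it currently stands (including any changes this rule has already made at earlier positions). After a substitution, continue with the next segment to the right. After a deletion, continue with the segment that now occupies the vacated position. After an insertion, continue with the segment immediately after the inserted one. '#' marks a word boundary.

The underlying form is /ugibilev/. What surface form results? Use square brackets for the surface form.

A Final Devoicing: [ugibilev] → [ugibilef]
B t-Assibilation: no change — [ugibilef]
C Stop Lenition: [ugibilef] → [uhivilef]
D Vowel Lowering: [uhivilef] → [uhivelef]

[uhivelef]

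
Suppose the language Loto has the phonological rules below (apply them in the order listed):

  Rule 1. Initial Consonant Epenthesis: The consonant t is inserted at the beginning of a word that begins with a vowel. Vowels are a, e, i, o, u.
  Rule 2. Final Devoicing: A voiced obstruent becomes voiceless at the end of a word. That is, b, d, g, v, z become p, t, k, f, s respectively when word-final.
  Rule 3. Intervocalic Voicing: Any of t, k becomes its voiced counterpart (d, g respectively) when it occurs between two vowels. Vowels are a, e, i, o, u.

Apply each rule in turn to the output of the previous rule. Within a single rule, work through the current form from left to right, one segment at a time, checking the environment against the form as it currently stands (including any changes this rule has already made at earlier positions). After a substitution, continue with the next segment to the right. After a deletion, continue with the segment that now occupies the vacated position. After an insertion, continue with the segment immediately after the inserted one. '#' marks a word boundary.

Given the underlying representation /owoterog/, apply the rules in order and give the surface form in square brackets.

Rule 1 Initial Consonant Epenthesis: [owoterog] → [towoterog]
Rule 2 Final Devoicing: [towoterog] → [towoterok]
Rule 3 Intervocalic Voicing: [towoterok] → [towoderok]

[towoderok]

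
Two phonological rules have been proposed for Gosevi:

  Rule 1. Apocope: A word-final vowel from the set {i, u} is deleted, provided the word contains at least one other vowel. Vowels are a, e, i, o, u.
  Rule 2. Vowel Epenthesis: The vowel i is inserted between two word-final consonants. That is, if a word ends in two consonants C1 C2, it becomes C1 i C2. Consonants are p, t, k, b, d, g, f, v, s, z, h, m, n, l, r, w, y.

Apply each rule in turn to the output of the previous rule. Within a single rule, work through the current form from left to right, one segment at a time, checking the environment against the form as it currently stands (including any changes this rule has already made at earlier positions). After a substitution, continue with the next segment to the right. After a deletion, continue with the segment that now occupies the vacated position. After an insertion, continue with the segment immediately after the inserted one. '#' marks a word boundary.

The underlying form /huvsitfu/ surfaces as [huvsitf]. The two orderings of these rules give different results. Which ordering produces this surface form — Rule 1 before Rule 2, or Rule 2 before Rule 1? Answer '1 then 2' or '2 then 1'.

Order 1 then 2:
  1 Apocope: [huvsitfu] → [huvsitf]
  2 Vowel Epenthesis: [huvsitf] → [huvsitif]
  result: [huvsitif]
Order 2 then 1:
  2 Vowel Epenthesis: no change — [huvsitfu]
  1 Apocope: [huvsitfu] → [huvsitf]
  result: [huvsitf]

2 then 1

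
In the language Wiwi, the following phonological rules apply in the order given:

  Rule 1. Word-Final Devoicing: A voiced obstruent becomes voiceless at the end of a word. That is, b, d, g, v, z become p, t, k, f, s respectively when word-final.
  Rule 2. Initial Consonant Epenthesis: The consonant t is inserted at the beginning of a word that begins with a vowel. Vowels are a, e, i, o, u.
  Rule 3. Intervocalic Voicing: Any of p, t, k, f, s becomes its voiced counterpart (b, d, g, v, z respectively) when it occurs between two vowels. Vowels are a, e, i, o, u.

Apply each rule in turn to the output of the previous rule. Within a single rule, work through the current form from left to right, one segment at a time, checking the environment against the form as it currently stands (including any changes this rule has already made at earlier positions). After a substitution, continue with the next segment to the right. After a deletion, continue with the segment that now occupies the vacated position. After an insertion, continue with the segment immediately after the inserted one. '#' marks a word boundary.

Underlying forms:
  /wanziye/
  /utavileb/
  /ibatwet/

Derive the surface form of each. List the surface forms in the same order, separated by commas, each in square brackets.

[wanziye], [tudavilep], [tibatwet]

/wanziye/:
  Rule 1 Word-Final Devoicing: no change — [wanziye]
  Rule 2 Initial Consonant Epenthesis: no change — [wanziye]
  Rule 3 Intervocalic Voicing: no change — [wanziye]
/utavileb/:
  Rule 1 Word-Final Devoicing: [utavileb] → [utavilep]
  Rule 2 Initial Consonant Epenthesis: [utavilep] → [tutavilep]
  Rule 3 Intervocalic Voicing: [tutavilep] → [tudavilep]
/ibatwet/:
  Rule 1 Word-Final Devoicing: no change — [ibatwet]
  Rule 2 Initial Consonant Epenthesis: [ibatwet] → [tibatwet]
  Rule 3 Intervocalic Voicing: no change — [tibatwet]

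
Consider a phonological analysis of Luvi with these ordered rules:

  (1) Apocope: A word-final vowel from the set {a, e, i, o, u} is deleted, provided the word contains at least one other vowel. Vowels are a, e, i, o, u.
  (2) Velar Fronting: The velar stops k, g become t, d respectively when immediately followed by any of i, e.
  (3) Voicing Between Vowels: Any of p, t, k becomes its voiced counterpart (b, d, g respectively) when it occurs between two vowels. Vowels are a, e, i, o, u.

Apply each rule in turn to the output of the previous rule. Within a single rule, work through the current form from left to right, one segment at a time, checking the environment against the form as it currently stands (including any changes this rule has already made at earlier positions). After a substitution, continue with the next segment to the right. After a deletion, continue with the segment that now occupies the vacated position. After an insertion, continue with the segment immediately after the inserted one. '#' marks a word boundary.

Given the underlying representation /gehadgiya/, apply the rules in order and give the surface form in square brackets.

(1) Apocope: [gehadgiya] → [gehadgiy]
(2) Velar Fronting: [gehadgiy] → [dehaddiy]
(3) Voicing Between Vowels: no change — [dehaddiy]

[dehaddiy]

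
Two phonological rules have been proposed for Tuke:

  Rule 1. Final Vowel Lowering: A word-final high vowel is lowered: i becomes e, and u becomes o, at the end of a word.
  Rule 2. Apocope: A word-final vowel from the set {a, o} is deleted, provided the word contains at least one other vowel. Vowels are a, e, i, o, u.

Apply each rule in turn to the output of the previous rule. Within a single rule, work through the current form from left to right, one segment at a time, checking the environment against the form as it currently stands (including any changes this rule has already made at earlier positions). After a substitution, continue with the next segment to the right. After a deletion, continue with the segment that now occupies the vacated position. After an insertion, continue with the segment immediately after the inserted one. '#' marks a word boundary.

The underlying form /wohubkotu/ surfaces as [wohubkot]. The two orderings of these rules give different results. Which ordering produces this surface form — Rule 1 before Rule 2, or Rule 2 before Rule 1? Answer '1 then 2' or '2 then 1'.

Order 1 then 2:
  1 Final Vowel Lowering: [wohubkotu] → [wohubkoto]
  2 Apocope: [wohubkoto] → [wohubkot]
  result: [wohubkot]
Order 2 then 1:
  2 Apocope: no change — [wohubkotu]
  1 Final Vowel Lowering: [wohubkotu] → [wohubkoto]
  result: [wohubkoto]

1 then 2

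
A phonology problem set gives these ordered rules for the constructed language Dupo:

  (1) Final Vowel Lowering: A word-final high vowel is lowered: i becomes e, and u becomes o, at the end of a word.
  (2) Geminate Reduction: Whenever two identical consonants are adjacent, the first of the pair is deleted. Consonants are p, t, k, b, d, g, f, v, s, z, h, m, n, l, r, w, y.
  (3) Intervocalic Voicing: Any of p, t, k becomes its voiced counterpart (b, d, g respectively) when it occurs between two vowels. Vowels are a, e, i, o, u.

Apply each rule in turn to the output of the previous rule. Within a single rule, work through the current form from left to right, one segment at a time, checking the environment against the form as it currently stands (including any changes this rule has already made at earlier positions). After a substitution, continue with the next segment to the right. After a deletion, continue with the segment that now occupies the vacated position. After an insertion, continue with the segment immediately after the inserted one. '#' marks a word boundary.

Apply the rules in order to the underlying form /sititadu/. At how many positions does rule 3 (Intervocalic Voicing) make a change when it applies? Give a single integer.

2

(1) Final Vowel Lowering: [sititadu] → [sititado]
(2) Geminate Reduction: no change — [sititado]
(3) Intervocalic Voicing: [sititado] → [sididado]
Rule 3 changed 2 position(s).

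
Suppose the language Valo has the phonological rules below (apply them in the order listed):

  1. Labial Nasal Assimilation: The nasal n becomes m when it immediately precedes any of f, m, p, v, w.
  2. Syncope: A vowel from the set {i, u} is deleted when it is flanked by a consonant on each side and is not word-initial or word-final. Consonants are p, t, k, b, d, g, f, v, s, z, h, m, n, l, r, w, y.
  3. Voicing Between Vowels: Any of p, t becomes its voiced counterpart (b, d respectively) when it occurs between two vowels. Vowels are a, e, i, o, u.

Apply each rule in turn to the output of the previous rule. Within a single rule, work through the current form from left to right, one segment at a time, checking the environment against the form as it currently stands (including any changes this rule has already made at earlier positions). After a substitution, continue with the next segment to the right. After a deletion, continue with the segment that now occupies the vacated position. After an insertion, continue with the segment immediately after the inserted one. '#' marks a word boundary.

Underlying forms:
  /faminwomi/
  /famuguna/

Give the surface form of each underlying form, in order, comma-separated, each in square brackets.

/faminwomi/:
  1 Labial Nasal Assimilation: [faminwomi] → [famimwomi]
  2 Syncope: [famimwomi] → [fammwomi]
  3 Voicing Between Vowels: no change — [fammwomi]
/famuguna/:
  1 Labial Nasal Assimilation: no change — [famuguna]
  2 Syncope: [famuguna] → [famgna]
  3 Voicing Between Vowels: no change — [famgna]

[fammwomi], [famgna]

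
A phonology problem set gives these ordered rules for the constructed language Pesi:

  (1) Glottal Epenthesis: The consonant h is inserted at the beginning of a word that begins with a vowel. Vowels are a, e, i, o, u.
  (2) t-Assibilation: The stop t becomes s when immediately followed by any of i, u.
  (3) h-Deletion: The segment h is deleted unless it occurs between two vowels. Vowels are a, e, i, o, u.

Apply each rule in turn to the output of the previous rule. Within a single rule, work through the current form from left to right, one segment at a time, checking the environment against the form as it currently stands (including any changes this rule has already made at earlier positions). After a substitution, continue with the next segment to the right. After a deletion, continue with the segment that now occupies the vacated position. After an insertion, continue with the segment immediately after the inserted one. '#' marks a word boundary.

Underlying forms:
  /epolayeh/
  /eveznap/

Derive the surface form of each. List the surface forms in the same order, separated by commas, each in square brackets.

[epolaye], [eveznap]

/epolayeh/:
  (1) Glottal Epenthesis: [epolayeh] → [hepolayeh]
  (2) t-Assibilation: no change — [hepolayeh]
  (3) h-Deletion: [hepolayeh] → [epolaye]
/eveznap/:
  (1) Glottal Epenthesis: [eveznap] → [heveznap]
  (2) t-Assibilation: no change — [heveznap]
  (3) h-Deletion: [heveznap] → [eveznap]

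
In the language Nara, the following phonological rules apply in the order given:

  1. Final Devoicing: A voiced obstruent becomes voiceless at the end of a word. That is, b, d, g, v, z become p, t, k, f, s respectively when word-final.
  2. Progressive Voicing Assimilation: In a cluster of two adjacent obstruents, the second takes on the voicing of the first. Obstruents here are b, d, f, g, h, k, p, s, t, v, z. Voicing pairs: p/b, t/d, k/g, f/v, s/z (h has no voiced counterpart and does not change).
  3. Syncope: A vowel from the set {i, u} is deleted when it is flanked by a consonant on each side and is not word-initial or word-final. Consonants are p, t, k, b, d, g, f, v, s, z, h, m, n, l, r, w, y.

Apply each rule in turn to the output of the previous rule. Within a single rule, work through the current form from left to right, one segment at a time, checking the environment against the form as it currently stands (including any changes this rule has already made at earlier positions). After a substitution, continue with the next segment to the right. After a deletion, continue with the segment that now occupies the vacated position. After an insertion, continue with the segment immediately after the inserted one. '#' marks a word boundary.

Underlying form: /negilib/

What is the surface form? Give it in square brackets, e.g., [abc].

[neglp]

1 Final Devoicing: [negilib] → [negilip]
2 Progressive Voicing Assimilation: no change — [negilip]
3 Syncope: [negilip] → [neglp]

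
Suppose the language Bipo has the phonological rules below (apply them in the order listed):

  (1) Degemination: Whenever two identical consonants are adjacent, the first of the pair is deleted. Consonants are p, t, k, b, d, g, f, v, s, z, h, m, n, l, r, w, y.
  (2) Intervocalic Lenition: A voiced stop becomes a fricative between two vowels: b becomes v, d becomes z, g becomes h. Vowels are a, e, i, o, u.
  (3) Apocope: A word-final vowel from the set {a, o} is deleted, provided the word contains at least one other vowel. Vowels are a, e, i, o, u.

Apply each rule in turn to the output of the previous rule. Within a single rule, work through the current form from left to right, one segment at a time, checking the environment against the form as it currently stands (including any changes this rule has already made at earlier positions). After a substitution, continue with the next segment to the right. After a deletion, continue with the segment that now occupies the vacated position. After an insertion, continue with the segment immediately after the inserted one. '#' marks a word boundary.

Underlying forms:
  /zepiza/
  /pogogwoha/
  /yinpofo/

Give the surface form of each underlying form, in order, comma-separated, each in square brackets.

/zepiza/:
  (1) Degemination: no change — [zepiza]
  (2) Intervocalic Lenition: no change — [zepiza]
  (3) Apocope: [zepiza] → [zepiz]
/pogogwoha/:
  (1) Degemination: no change — [pogogwoha]
  (2) Intervocalic Lenition: [pogogwoha] → [pohogwoha]
  (3) Apocope: [pohogwoha] → [pohogwoh]
/yinpofo/:
  (1) Degemination: no change — [yinpofo]
  (2) Intervocalic Lenition: no change — [yinpofo]
  (3) Apocope: [yinpofo] → [yinpof]

[zepiz], [pohogwoh], [yinpof]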